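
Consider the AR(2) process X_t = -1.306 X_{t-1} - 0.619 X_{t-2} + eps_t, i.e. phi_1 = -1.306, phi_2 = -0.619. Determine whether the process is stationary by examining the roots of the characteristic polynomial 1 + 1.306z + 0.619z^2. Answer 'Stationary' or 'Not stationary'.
\text{Stationary}

The AR(p) characteristic polynomial is P(z) = 1 + 1.306z + 0.619z^2.
Stationarity requires all roots to lie outside the unit circle, i.e. |z| > 1 for every root.
Set 1 + (1.306) z + (0.619) z^2 = 0, i.e. a z^2 + b z + c = 0 with a = 0.619, b = 1.306, c = 1.
Discriminant D = b^2 - 4ac = (1.306)^2 - 4*(0.619)*1 = 1.705636 - (2.476) = -0.770364.
D < 0, so the roots are the complex-conjugate pair z = (-b +/- i sqrt(-D)) / (2a) = -1.0549 +/- 0.709i.
For a conjugate pair |z|^2 = z * conj(z) = (product of roots) = c/a = 1/(0.619) = 1.615509, so |z| = sqrt(1.615509) = 1.271 for both roots.
Moduli of all roots: 1.2710, 1.2710.
All moduli strictly greater than 1? Yes.
Verdict: Stationary.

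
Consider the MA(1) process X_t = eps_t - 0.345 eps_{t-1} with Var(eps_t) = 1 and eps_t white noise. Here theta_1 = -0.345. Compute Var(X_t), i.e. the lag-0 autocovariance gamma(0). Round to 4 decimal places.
\gamma(0) = 1.1190

For an MA(q) process X_t = eps_t + sum_i theta_i eps_{t-i} with
Var(eps_t) = sigma^2, the variance is
  gamma(0) = sigma^2 * (1 + sum_i theta_i^2).
  sum_i theta_i^2 = (-0.345)^2 = 0.119025.
  gamma(0) = 1 * (1 + 0.119025) = 1 * 1.119025 = 1.119025, which rounds to 1.1190.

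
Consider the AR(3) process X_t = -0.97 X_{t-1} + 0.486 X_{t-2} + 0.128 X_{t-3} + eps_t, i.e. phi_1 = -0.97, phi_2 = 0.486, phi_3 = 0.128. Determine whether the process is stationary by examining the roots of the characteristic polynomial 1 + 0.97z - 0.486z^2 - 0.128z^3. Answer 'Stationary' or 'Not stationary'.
\text{Not stationary}

The AR(p) characteristic polynomial is P(z) = 1 + 0.97z - 0.486z^2 - 0.128z^3.
Stationarity requires all roots to lie outside the unit circle, i.e. |z| > 1 for every root.
Degree 3: look for a simple real root z0 first, then factor out (1 - z/z0) and solve the remaining quadratic.
Testing z0 = -5: P(-5) = 1 + (0.97)(-5) + (-0.486)(-5)^2 + (-0.128)(-5)^3
  = 1 + (-4.85) + (-12.15) + (16) = 0.  So z_0 = -5 is a root, |z_0| = 5.
Divide out the factor (1 + 0.2 z) = (1 - z/z0) (since 1/z0 = -0.2):
  P(z) = (1 + 0.2 z)(1 + (0.77) z + (-0.64) z^2)
  [check: z-coef 0.77 - (-0.2) = 0.97; z^2-coef -0.64 - (-0.2)(0.77) = -0.486; z^3-coef -(-0.2)(-0.64) = -0.128.]
Remaining roots from the quadratic factor 1 + (0.77) z + (-0.64) z^2:
  Set 1 + (0.77) z + (-0.64) z^2 = 0, i.e. a z^2 + b z + c = 0 with a = -0.64, b = 0.77, c = 1.
  Discriminant D = b^2 - 4ac = (0.77)^2 - 4*(-0.64)*1 = 0.5929 - (-2.56) = 3.1529.
  D >= 0, so the roots are real: z = (-b +/- sqrt(D)) / (2a) = (-0.77 +/- 1.775641) / (-1.28).
    z_1 = (-0.77 + 1.775641) / (-1.28) = -0.7857,   |z_1| = 0.7857.
    z_2 = (-0.77 - 1.775641) / (-1.28) = 1.9888,   |z_2| = 1.9888.
Moduli of all roots: 5.0000, 0.7857, 1.9888.
All moduli strictly greater than 1? No.
Verdict: Not stationary.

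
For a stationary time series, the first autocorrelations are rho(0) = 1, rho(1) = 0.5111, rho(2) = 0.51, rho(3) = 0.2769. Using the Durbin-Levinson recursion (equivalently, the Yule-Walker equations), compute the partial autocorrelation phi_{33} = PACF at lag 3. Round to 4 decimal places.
\phi_{33} = -0.1040

The PACF at lag k is phi_{kk}, the last component of the solution
to the Yule-Walker system G_k phi = r_k where
  (G_k)_{ij} = rho(|i - j|), (r_k)_i = rho(i), i,j = 1..k.
Equivalently, Durbin-Levinson gives phi_{kk} iteratively:
  phi_{11} = rho(1)
  phi_{kk} = [rho(k) - sum_{j=1..k-1} phi_{k-1,j} rho(k-j)]
            / [1 - sum_{j=1..k-1} phi_{k-1,j} rho(j)],
  phi_{k,j} = phi_{k-1,j} - phi_{kk} phi_{k-1,k-j},  j = 1..k-1.
Step k = 1:
  phi_11 = rho(1) = 0.5111.
Step k = 2:
  phi_22 = [rho(2) - phi_11 rho(1)] / [1 - phi_11 rho(1)] = [0.51 - (0.5111)(0.5111)] / [1 - (0.5111)(0.5111)]
         = 0.24877679 / 0.73877679 = 0.336741.
  Update: phi_21 = phi_11 - phi_22 phi_11 = 0.5111 - (0.336741)(0.5111) = 0.338991.
Step k = 3:
  phi_33 = [rho(3) - phi_21 rho(2) - phi_22 rho(1)] / [1 - phi_21 rho(1) - phi_22 rho(2)]
    numerator   = 0.2769 - (0.338991)(0.51) - (0.336741)(0.5111) = -0.0680942
    denominator = 1 - (0.338991)(0.5111) - (0.336741)(0.51) = 0.65500333
  phi_33 = -0.0680942 / 0.65500333 = -0.104.
Therefore phi_{33} = -0.1040.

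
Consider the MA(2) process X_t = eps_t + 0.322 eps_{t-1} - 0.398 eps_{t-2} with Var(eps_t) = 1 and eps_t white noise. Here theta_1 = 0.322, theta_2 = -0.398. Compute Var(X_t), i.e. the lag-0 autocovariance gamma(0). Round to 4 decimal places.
\gamma(0) = 1.2621

For an MA(q) process X_t = eps_t + sum_i theta_i eps_{t-i} with
Var(eps_t) = sigma^2, the variance is
  gamma(0) = sigma^2 * (1 + sum_i theta_i^2).
  sum_i theta_i^2 = (0.322)^2 + (-0.398)^2 = 0.103684 + 0.158404 = 0.262088.
  gamma(0) = 1 * (1 + 0.262088) = 1 * 1.262088 = 1.262088, which rounds to 1.2621.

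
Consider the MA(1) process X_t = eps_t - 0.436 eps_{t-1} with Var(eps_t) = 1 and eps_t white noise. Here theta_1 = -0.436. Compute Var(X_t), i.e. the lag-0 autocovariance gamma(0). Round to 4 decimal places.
\gamma(0) = 1.1901

For an MA(q) process X_t = eps_t + sum_i theta_i eps_{t-i} with
Var(eps_t) = sigma^2, the variance is
  gamma(0) = sigma^2 * (1 + sum_i theta_i^2).
  sum_i theta_i^2 = (-0.436)^2 = 0.190096.
  gamma(0) = 1 * (1 + 0.190096) = 1 * 1.190096 = 1.190096, which rounds to 1.1901.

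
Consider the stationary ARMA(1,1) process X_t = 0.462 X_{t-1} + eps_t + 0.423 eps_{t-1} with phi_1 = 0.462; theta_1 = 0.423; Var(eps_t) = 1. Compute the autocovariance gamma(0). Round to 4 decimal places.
\gamma(0) = 1.9958

Multiply the model equation by X_{t-k} and take expectations. With theta_0 = psi_0 = 1 and psi_j the MA(infinity) weights, this gives
  gamma(k) - sum_i phi_i gamma(k-i) = c_k,
  c_k = sigma^2 * sum_{j=k..q} theta_j psi_{j-k}   (c_k = 0 for k > q),
using gamma(-m) = gamma(m).
psi-weights needed (psi_j = theta_j + sum_i phi_i psi_{j-i}):
  psi_1 = theta_1 + phi_1 = 0.423 + (0.462) = 0.885
Right-hand sides:
  c_0 = sigma^2 (1 + theta_1 psi_1) = 1 * (1 + (0.423)(0.885)) = 1 * 1.374355 = 1.374355
  c_1 = sigma^2 theta_1 = 1 * (0.423) = 0.423
  c_2 = 0
Equations for k = 0 and k = 1 (AR order 1):
  gamma(0) = phi_1 gamma(1) + c_0
  gamma(1) = phi_1 gamma(0) + c_1
Substituting the second into the first: gamma(0) (1 - phi_1^2) = c_0 + phi_1 c_1, so
  gamma(0) = (c_0 + phi_1 c_1) / (1 - phi_1^2) = (1.374355 + (0.462)(0.423)) / (1 - (0.462)^2) = 1.569781 / 0.786556 = 1.995765.
Therefore gamma(0) = 1.9958 (to 4 decimal places).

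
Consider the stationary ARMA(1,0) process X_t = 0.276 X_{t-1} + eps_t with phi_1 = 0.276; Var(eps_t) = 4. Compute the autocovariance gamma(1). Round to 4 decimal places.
\gamma(1) = 1.1950

Multiply the model equation by X_{t-k} and take expectations. With theta_0 = psi_0 = 1 and psi_j the MA(infinity) weights, this gives
  gamma(k) - sum_i phi_i gamma(k-i) = c_k,
  c_k = sigma^2 * sum_{j=k..q} theta_j psi_{j-k}   (c_k = 0 for k > q),
using gamma(-m) = gamma(m).
Pure AR (q = 0): c_0 = sigma^2 = 4, c_k = 0 for k >= 1.
Equations for k = 0 and k = 1 (AR order 1):
  gamma(0) = phi_1 gamma(1) + c_0
  gamma(1) = phi_1 gamma(0) + c_1
Substituting the second into the first: gamma(0) (1 - phi_1^2) = c_0 + phi_1 c_1, so
  gamma(0) = c_0 / (1 - phi_1^2) = 4 / (1 - (0.276)^2) = 4 / 0.923824 = 4.329829.
  gamma(1) = phi_1 gamma(0) = (0.276)(4.329829) = 1.195033.
Therefore gamma(1) = 1.1950 (to 4 decimal places).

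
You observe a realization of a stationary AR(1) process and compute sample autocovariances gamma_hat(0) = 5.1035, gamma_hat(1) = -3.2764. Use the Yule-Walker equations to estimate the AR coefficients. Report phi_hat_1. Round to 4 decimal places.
\hat\phi_{1} = -0.6420

The Yule-Walker equations for an AR(p) process read, in matrix form,
  Gamma_p phi = r_p,   with   (Gamma_p)_{ij} = gamma(|i - j|),
                       (r_p)_i = gamma(i),   i,j = 1..p.
Substitute the sample gammas (Toeplitz matrix and right-hand side of size 1):
  Gamma_p = [[5.1035]]
  r_p     = [-3.2764]
With p = 1 this is the single equation gamma(0) phi_1 = gamma(1):
  phi_hat_1 = gamma(1) / gamma(0) = -3.2764 / 5.1035 = -0.6420.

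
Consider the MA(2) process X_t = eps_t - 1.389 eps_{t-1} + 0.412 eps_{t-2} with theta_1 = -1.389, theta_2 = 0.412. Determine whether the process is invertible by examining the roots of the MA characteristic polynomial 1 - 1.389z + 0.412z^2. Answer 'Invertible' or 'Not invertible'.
\text{Invertible}

The MA(q) characteristic polynomial is P(z) = 1 - 1.389z + 0.412z^2.
Invertibility requires all roots to lie outside the unit circle, i.e. |z| > 1 for every root.
Set 1 + (-1.389) z + (0.412) z^2 = 0, i.e. a z^2 + b z + c = 0 with a = 0.412, b = -1.389, c = 1.
Discriminant D = b^2 - 4ac = (-1.389)^2 - 4*(0.412)*1 = 1.929321 - (1.648) = 0.281321.
D >= 0, so the roots are real: z = (-b +/- sqrt(D)) / (2a) = (1.389 +/- 0.530397) / (0.824).
  z_1 = (1.389 + 0.530397) / (0.824) = 2.3294,   |z_1| = 2.3294.
  z_2 = (1.389 - 0.530397) / (0.824) = 1.042,   |z_2| = 1.042.
Moduli of all roots: 2.3294, 1.0420.
All moduli strictly greater than 1? Yes.
Verdict: Invertible.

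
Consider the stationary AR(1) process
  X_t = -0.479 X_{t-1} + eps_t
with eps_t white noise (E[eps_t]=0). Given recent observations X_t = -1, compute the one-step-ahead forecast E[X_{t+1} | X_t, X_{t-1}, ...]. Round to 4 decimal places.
E[X_{t+1} \mid \mathcal F_t] = 0.4790

For an AR(p) model X_t = c + sum_i phi_i X_{t-i} + eps_t, the
one-step-ahead conditional mean is
  E[X_{t+1} | X_t, ...] = c + sum_i phi_i X_{t+1-i}.
Substitute known values:
  E[X_{t+1} | ...] = (-0.479) * (-1)
                   = 0.4790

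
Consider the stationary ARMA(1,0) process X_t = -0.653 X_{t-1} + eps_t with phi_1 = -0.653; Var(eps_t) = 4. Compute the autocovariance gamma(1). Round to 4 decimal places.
\gamma(1) = -4.5538

Multiply the model equation by X_{t-k} and take expectations. With theta_0 = psi_0 = 1 and psi_j the MA(infinity) weights, this gives
  gamma(k) - sum_i phi_i gamma(k-i) = c_k,
  c_k = sigma^2 * sum_{j=k..q} theta_j psi_{j-k}   (c_k = 0 for k > q),
using gamma(-m) = gamma(m).
Pure AR (q = 0): c_0 = sigma^2 = 4, c_k = 0 for k >= 1.
Equations for k = 0 and k = 1 (AR order 1):
  gamma(0) = phi_1 gamma(1) + c_0
  gamma(1) = phi_1 gamma(0) + c_1
Substituting the second into the first: gamma(0) (1 - phi_1^2) = c_0 + phi_1 c_1, so
  gamma(0) = c_0 / (1 - phi_1^2) = 4 / (1 - (-0.653)^2) = 4 / 0.573591 = 6.97361.
  gamma(1) = phi_1 gamma(0) = (-0.653)(6.97361) = -4.553767.
Therefore gamma(1) = -4.5538 (to 4 decimal places).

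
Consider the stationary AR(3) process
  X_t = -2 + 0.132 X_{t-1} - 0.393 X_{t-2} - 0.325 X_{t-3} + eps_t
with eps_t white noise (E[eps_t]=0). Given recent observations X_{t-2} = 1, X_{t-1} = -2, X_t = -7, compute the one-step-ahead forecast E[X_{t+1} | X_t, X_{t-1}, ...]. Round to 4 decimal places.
E[X_{t+1} \mid \mathcal F_t] = -2.4630

For an AR(p) model X_t = c + sum_i phi_i X_{t-i} + eps_t, the
one-step-ahead conditional mean is
  E[X_{t+1} | X_t, ...] = c + sum_i phi_i X_{t+1-i}.
Substitute known values:
  E[X_{t+1} | ...] = -2 + (0.132) * (-7) + (-0.393) * (-2) + (-0.325) * (1)
                   = -2.4630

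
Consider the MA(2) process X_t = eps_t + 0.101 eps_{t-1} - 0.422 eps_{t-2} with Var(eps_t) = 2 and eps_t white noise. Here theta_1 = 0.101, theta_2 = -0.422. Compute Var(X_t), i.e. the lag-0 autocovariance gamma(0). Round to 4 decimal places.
\gamma(0) = 2.3766

For an MA(q) process X_t = eps_t + sum_i theta_i eps_{t-i} with
Var(eps_t) = sigma^2, the variance is
  gamma(0) = sigma^2 * (1 + sum_i theta_i^2).
  sum_i theta_i^2 = (0.101)^2 + (-0.422)^2 = 0.010201 + 0.178084 = 0.188285.
  gamma(0) = 2 * (1 + 0.188285) = 2 * 1.188285 = 2.37657, which rounds to 2.3766.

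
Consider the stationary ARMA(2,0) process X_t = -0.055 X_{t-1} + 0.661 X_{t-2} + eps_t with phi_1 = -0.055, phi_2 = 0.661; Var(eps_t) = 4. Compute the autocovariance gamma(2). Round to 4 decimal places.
\gamma(2) = 4.8877

Multiply the model equation by X_{t-k} and take expectations. With theta_0 = psi_0 = 1 and psi_j the MA(infinity) weights, this gives
  gamma(k) - sum_i phi_i gamma(k-i) = c_k,
  c_k = sigma^2 * sum_{j=k..q} theta_j psi_{j-k}   (c_k = 0 for k > q),
using gamma(-m) = gamma(m).
Pure AR (q = 0): c_0 = sigma^2 = 4, c_k = 0 for k >= 1.
Equations for k = 0, 1, 2 (AR order 2, c_2 = 0):
  (E0) gamma(0) = phi_1 gamma(1) + phi_2 gamma(2) + c_0
  (E1) gamma(1) = phi_1 gamma(0) + phi_2 gamma(1) + c_1
  (E2) gamma(2) = phi_1 gamma(1) + phi_2 gamma(0)
From (E1): gamma(1) = A gamma(0) + B with
  A = phi_1 / (1 - phi_2) = -0.055 / 0.339 = -0.162242,   B = c_1 / (1 - phi_2) = 0 / 0.339 = 0.
Insert (E2) into (E0): gamma(0) (1 - phi_2^2) = phi_1 (1 + phi_2) gamma(1) + c_0.
  phi_1 (1 + phi_2) = (-0.055)(1.661) = -0.091355,   1 - phi_2^2 = 0.563079.
Replace gamma(1) by A gamma(0) + B and collect gamma(0):
  gamma(0) [0.563079 - (-0.091355)(-0.162242)] = c_0 = 4
  gamma(0) * 0.548257 = 4
  gamma(0) = 4 / 0.548257 = 7.295843.
  gamma(1) = A gamma(0) = (-0.162242)(7.295843) = -1.183691.
  gamma(2) = phi_1 gamma(1) + phi_2 gamma(0) = (-0.055)(-1.183691) + (0.661)(7.295843) = 4.887655.
Therefore gamma(2) = 4.8877 (to 4 decimal places).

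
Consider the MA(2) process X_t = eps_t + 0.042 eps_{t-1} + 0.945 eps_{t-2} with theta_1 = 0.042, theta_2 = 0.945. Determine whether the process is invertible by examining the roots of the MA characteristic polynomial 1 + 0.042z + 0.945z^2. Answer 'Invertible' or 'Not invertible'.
\text{Invertible}

The MA(q) characteristic polynomial is P(z) = 1 + 0.042z + 0.945z^2.
Invertibility requires all roots to lie outside the unit circle, i.e. |z| > 1 for every root.
Set 1 + (0.042) z + (0.945) z^2 = 0, i.e. a z^2 + b z + c = 0 with a = 0.945, b = 0.042, c = 1.
Discriminant D = b^2 - 4ac = (0.042)^2 - 4*(0.945)*1 = 0.001764 - (3.78) = -3.778236.
D < 0, so the roots are the complex-conjugate pair z = (-b +/- i sqrt(-D)) / (2a) = -0.0222 +/- 1.0284i.
For a conjugate pair |z|^2 = z * conj(z) = (product of roots) = c/a = 1/(0.945) = 1.058201, so |z| = sqrt(1.058201) = 1.0287 for both roots.
Moduli of all roots: 1.0287, 1.0287.
All moduli strictly greater than 1? Yes.
Verdict: Invertible.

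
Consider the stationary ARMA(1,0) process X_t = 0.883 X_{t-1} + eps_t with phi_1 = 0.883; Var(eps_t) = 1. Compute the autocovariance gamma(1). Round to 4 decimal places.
\gamma(1) = 4.0080

Multiply the model equation by X_{t-k} and take expectations. With theta_0 = psi_0 = 1 and psi_j the MA(infinity) weights, this gives
  gamma(k) - sum_i phi_i gamma(k-i) = c_k,
  c_k = sigma^2 * sum_{j=k..q} theta_j psi_{j-k}   (c_k = 0 for k > q),
using gamma(-m) = gamma(m).
Pure AR (q = 0): c_0 = sigma^2 = 1, c_k = 0 for k >= 1.
Equations for k = 0 and k = 1 (AR order 1):
  gamma(0) = phi_1 gamma(1) + c_0
  gamma(1) = phi_1 gamma(0) + c_1
Substituting the second into the first: gamma(0) (1 - phi_1^2) = c_0 + phi_1 c_1, so
  gamma(0) = c_0 / (1 - phi_1^2) = 1 / (1 - (0.883)^2) = 1 / 0.220311 = 4.539038.
  gamma(1) = phi_1 gamma(0) = (0.883)(4.539038) = 4.007971.
Therefore gamma(1) = 4.0080 (to 4 decimal places).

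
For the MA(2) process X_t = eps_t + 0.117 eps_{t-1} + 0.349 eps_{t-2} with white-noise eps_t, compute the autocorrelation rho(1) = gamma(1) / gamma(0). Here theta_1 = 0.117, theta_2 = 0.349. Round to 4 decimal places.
\rho(1) = 0.1390

For an MA(q) process with theta_0 = 1, the autocovariance is
  gamma(k) = sigma^2 * sum_{i=0..q-k} theta_i * theta_{i+k},
and rho(k) = gamma(k) / gamma(0). Sigma^2 cancels.
  numerator   = (1)*(0.117) + (0.117)*(0.349) = 0.157833.
  denominator = (1)^2 + (0.117)^2 + (0.349)^2 = 1.13549.
  rho(1) = 0.157833 / 1.13549 = 0.1390.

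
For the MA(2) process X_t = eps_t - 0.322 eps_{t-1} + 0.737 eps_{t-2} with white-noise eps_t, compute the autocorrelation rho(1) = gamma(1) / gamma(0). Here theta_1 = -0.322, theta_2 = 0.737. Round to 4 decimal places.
\rho(1) = -0.3396

For an MA(q) process with theta_0 = 1, the autocovariance is
  gamma(k) = sigma^2 * sum_{i=0..q-k} theta_i * theta_{i+k},
and rho(k) = gamma(k) / gamma(0). Sigma^2 cancels.
  numerator   = (1)*(-0.322) + (-0.322)*(0.737) = -0.559314.
  denominator = (1)^2 + (-0.322)^2 + (0.737)^2 = 1.646853.
  rho(1) = -0.559314 / 1.646853 = -0.3396.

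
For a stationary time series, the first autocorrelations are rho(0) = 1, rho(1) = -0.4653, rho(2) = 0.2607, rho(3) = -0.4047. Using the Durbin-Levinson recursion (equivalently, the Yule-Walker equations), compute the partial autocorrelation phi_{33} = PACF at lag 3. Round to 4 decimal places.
\phi_{33} = -0.3380

The PACF at lag k is phi_{kk}, the last component of the solution
to the Yule-Walker system G_k phi = r_k where
  (G_k)_{ij} = rho(|i - j|), (r_k)_i = rho(i), i,j = 1..k.
Equivalently, Durbin-Levinson gives phi_{kk} iteratively:
  phi_{11} = rho(1)
  phi_{kk} = [rho(k) - sum_{j=1..k-1} phi_{k-1,j} rho(k-j)]
            / [1 - sum_{j=1..k-1} phi_{k-1,j} rho(j)],
  phi_{k,j} = phi_{k-1,j} - phi_{kk} phi_{k-1,k-j},  j = 1..k-1.
Step k = 1:
  phi_11 = rho(1) = -0.4653.
Step k = 2:
  phi_22 = [rho(2) - phi_11 rho(1)] / [1 - phi_11 rho(1)] = [0.2607 - (-0.4653)(-0.4653)] / [1 - (-0.4653)(-0.4653)]
         = 0.04419591 / 0.78349591 = 0.056409.
  Update: phi_21 = phi_11 - phi_22 phi_11 = -0.4653 - (0.056409)(-0.4653) = -0.439053.
Step k = 3:
  phi_33 = [rho(3) - phi_21 rho(2) - phi_22 rho(1)] / [1 - phi_21 rho(1) - phi_22 rho(2)]
    numerator   = -0.4047 - (-0.439053)(0.2607) - (0.056409)(-0.4653) = -0.26399194
    denominator = 1 - (-0.439053)(-0.4653) - (0.056409)(0.2607) = 0.78100288
  phi_33 = -0.26399194 / 0.78100288 = -0.338.
Therefore phi_{33} = -0.3380.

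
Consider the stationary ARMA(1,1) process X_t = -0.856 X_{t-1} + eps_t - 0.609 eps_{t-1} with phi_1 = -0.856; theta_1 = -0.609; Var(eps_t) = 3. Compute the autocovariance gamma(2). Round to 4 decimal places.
\gamma(2) = 21.4145

Multiply the model equation by X_{t-k} and take expectations. With theta_0 = psi_0 = 1 and psi_j the MA(infinity) weights, this gives
  gamma(k) - sum_i phi_i gamma(k-i) = c_k,
  c_k = sigma^2 * sum_{j=k..q} theta_j psi_{j-k}   (c_k = 0 for k > q),
using gamma(-m) = gamma(m).
psi-weights needed (psi_j = theta_j + sum_i phi_i psi_{j-i}):
  psi_1 = theta_1 + phi_1 = -0.609 + (-0.856) = -1.465
Right-hand sides:
  c_0 = sigma^2 (1 + theta_1 psi_1) = 3 * (1 + (-0.609)(-1.465)) = 3 * 1.892185 = 5.676555
  c_1 = sigma^2 theta_1 = 3 * (-0.609) = -1.827
  c_2 = 0
Equations for k = 0 and k = 1 (AR order 1):
  gamma(0) = phi_1 gamma(1) + c_0
  gamma(1) = phi_1 gamma(0) + c_1
Substituting the second into the first: gamma(0) (1 - phi_1^2) = c_0 + phi_1 c_1, so
  gamma(0) = (c_0 + phi_1 c_1) / (1 - phi_1^2) = (5.676555 + (-0.856)(-1.827)) / (1 - (-0.856)^2) = 7.240467 / 0.267264 = 27.091067.
  gamma(1) = phi_1 gamma(0) + c_1 = (-0.856)(27.091067) + (-1.827) = -25.016954.
For k = 2 (> q): gamma(2) = phi_1 gamma(1) = (-0.856)(-25.016954) = 21.414512.
Therefore gamma(2) = 21.4145 (to 4 decimal places).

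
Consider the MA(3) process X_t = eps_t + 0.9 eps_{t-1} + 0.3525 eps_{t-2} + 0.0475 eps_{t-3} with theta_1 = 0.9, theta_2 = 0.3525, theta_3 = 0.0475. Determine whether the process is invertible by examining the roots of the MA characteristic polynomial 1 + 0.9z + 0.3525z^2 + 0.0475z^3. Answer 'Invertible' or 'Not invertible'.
\text{Invertible}

The MA(q) characteristic polynomial is P(z) = 1 + 0.9z + 0.3525z^2 + 0.0475z^3.
Invertibility requires all roots to lie outside the unit circle, i.e. |z| > 1 for every root.
Degree 3: look for a simple real root z0 first, then factor out (1 - z/z0) and solve the remaining quadratic.
Testing z0 = -4: P(-4) = 1 + (0.9)(-4) + (0.3525)(-4)^2 + (0.0475)(-4)^3
  = 1 + (-3.6) + (5.64) + (-3.04) = 0.  So z_0 = -4 is a root, |z_0| = 4.
Divide out the factor (1 + 0.25 z) = (1 - z/z0) (since 1/z0 = -0.25):
  P(z) = (1 + 0.25 z)(1 + (0.65) z + (0.19) z^2)
  [check: z-coef 0.65 - (-0.25) = 0.9; z^2-coef 0.19 - (-0.25)(0.65) = 0.3525; z^3-coef -(-0.25)(0.19) = 0.0475.]
Remaining roots from the quadratic factor 1 + (0.65) z + (0.19) z^2:
  Set 1 + (0.65) z + (0.19) z^2 = 0, i.e. a z^2 + b z + c = 0 with a = 0.19, b = 0.65, c = 1.
  Discriminant D = b^2 - 4ac = (0.65)^2 - 4*(0.19)*1 = 0.4225 - (0.76) = -0.3375.
  D < 0, so the roots are the complex-conjugate pair z = (-b +/- i sqrt(-D)) / (2a) = -1.7105 +/- 1.5288i.
  For a conjugate pair |z|^2 = z * conj(z) = (product of roots) = c/a = 1/(0.19) = 5.263158, so |z| = sqrt(5.263158) = 2.2942 for both roots.
Moduli of all roots: 4.0000, 2.2942, 2.2942.
All moduli strictly greater than 1? Yes.
Verdict: Invertible.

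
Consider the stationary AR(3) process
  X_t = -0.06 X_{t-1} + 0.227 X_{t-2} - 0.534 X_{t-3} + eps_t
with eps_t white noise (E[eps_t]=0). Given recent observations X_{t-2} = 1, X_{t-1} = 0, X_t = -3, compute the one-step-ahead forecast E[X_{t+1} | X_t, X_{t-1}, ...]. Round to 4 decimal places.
E[X_{t+1} \mid \mathcal F_t] = -0.3540

For an AR(p) model X_t = c + sum_i phi_i X_{t-i} + eps_t, the
one-step-ahead conditional mean is
  E[X_{t+1} | X_t, ...] = c + sum_i phi_i X_{t+1-i}.
Substitute known values:
  E[X_{t+1} | ...] = (-0.06) * (-3) + (0.227) * (0) + (-0.534) * (1)
                   = -0.3540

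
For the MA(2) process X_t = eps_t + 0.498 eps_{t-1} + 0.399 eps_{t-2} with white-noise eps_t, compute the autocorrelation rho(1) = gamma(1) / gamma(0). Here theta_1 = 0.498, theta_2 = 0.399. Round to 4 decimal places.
\rho(1) = 0.4951

For an MA(q) process with theta_0 = 1, the autocovariance is
  gamma(k) = sigma^2 * sum_{i=0..q-k} theta_i * theta_{i+k},
and rho(k) = gamma(k) / gamma(0). Sigma^2 cancels.
  numerator   = (1)*(0.498) + (0.498)*(0.399) = 0.696702.
  denominator = (1)^2 + (0.498)^2 + (0.399)^2 = 1.407205.
  rho(1) = 0.696702 / 1.407205 = 0.4951.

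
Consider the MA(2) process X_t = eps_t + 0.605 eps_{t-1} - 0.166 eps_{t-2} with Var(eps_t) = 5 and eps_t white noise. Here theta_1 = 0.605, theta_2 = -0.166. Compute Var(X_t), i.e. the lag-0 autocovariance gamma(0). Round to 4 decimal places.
\gamma(0) = 6.9679

For an MA(q) process X_t = eps_t + sum_i theta_i eps_{t-i} with
Var(eps_t) = sigma^2, the variance is
  gamma(0) = sigma^2 * (1 + sum_i theta_i^2).
  sum_i theta_i^2 = (0.605)^2 + (-0.166)^2 = 0.366025 + 0.027556 = 0.393581.
  gamma(0) = 5 * (1 + 0.393581) = 5 * 1.393581 = 6.967905, which rounds to 6.9679.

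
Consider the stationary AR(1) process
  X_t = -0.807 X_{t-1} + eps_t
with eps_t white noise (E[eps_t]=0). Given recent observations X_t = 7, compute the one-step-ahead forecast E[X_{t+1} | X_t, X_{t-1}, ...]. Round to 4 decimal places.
E[X_{t+1} \mid \mathcal F_t] = -5.6490

For an AR(p) model X_t = c + sum_i phi_i X_{t-i} + eps_t, the
one-step-ahead conditional mean is
  E[X_{t+1} | X_t, ...] = c + sum_i phi_i X_{t+1-i}.
Substitute known values:
  E[X_{t+1} | ...] = (-0.807) * (7)
                   = -5.6490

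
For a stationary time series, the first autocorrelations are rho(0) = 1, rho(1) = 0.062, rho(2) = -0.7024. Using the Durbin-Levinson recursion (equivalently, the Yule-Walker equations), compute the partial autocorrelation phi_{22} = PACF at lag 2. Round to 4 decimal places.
\phi_{22} = -0.7090

The PACF at lag k is phi_{kk}, the last component of the solution
to the Yule-Walker system G_k phi = r_k where
  (G_k)_{ij} = rho(|i - j|), (r_k)_i = rho(i), i,j = 1..k.
Equivalently, Durbin-Levinson gives phi_{kk} iteratively:
  phi_{11} = rho(1)
  phi_{kk} = [rho(k) - sum_{j=1..k-1} phi_{k-1,j} rho(k-j)]
            / [1 - sum_{j=1..k-1} phi_{k-1,j} rho(j)],
  phi_{k,j} = phi_{k-1,j} - phi_{kk} phi_{k-1,k-j},  j = 1..k-1.
Step k = 1:
  phi_11 = rho(1) = 0.062.
Step k = 2:
  phi_22 = [rho(2) - phi_11 rho(1)] / [1 - phi_11 rho(1)] = [-0.7024 - (0.062)(0.062)] / [1 - (0.062)(0.062)]
         = -0.706244 / 0.996156 = -0.709.
Therefore phi_{22} = -0.7090.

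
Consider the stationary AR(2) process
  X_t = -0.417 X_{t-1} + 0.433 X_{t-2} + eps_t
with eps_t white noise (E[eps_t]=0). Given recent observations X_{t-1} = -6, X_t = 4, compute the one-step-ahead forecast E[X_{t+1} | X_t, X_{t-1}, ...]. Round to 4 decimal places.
E[X_{t+1} \mid \mathcal F_t] = -4.2660

For an AR(p) model X_t = c + sum_i phi_i X_{t-i} + eps_t, the
one-step-ahead conditional mean is
  E[X_{t+1} | X_t, ...] = c + sum_i phi_i X_{t+1-i}.
Substitute known values:
  E[X_{t+1} | ...] = (-0.417) * (4) + (0.433) * (-6)
                   = -4.2660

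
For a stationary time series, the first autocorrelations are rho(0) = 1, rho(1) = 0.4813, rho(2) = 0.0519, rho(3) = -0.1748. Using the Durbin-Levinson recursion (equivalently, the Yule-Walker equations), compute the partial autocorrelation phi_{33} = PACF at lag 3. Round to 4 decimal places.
\phi_{33} = -0.1281

The PACF at lag k is phi_{kk}, the last component of the solution
to the Yule-Walker system G_k phi = r_k where
  (G_k)_{ij} = rho(|i - j|), (r_k)_i = rho(i), i,j = 1..k.
Equivalently, Durbin-Levinson gives phi_{kk} iteratively:
  phi_{11} = rho(1)
  phi_{kk} = [rho(k) - sum_{j=1..k-1} phi_{k-1,j} rho(k-j)]
            / [1 - sum_{j=1..k-1} phi_{k-1,j} rho(j)],
  phi_{k,j} = phi_{k-1,j} - phi_{kk} phi_{k-1,k-j},  j = 1..k-1.
Step k = 1:
  phi_11 = rho(1) = 0.4813.
Step k = 2:
  phi_22 = [rho(2) - phi_11 rho(1)] / [1 - phi_11 rho(1)] = [0.0519 - (0.4813)(0.4813)] / [1 - (0.4813)(0.4813)]
         = -0.17974969 / 0.76835031 = -0.233942.
  Update: phi_21 = phi_11 - phi_22 phi_11 = 0.4813 - (-0.233942)(0.4813) = 0.593896.
Step k = 3:
  phi_33 = [rho(3) - phi_21 rho(2) - phi_22 rho(1)] / [1 - phi_21 rho(1) - phi_22 rho(2)]
    numerator   = -0.1748 - (0.593896)(0.0519) - (-0.233942)(0.4813) = -0.09302677
    denominator = 1 - (0.593896)(0.4813) - (-0.233942)(0.0519) = 0.72629924
  phi_33 = -0.09302677 / 0.72629924 = -0.1281.
Therefore phi_{33} = -0.1281.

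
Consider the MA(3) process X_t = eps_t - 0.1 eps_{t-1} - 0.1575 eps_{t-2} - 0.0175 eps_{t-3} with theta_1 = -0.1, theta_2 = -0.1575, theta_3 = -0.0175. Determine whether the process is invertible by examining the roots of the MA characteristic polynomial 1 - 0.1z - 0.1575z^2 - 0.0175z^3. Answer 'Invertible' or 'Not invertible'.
\text{Invertible}

The MA(q) characteristic polynomial is P(z) = 1 - 0.1z - 0.1575z^2 - 0.0175z^3.
Invertibility requires all roots to lie outside the unit circle, i.e. |z| > 1 for every root.
Degree 3: look for a simple real root z0 first, then factor out (1 - z/z0) and solve the remaining quadratic.
Testing z0 = -4: P(-4) = 1 + (-0.1)(-4) + (-0.1575)(-4)^2 + (-0.0175)(-4)^3
  = 1 + (0.4) + (-2.52) + (1.12) = 0.  So z_0 = -4 is a root, |z_0| = 4.
Divide out the factor (1 + 0.25 z) = (1 - z/z0) (since 1/z0 = -0.25):
  P(z) = (1 + 0.25 z)(1 + (-0.35) z + (-0.07) z^2)
  [check: z-coef -0.35 - (-0.25) = -0.1; z^2-coef -0.07 - (-0.25)(-0.35) = -0.1575; z^3-coef -(-0.25)(-0.07) = -0.0175.]
Remaining roots from the quadratic factor 1 + (-0.35) z + (-0.07) z^2:
  Set 1 + (-0.35) z + (-0.07) z^2 = 0, i.e. a z^2 + b z + c = 0 with a = -0.07, b = -0.35, c = 1.
  Discriminant D = b^2 - 4ac = (-0.35)^2 - 4*(-0.07)*1 = 0.1225 - (-0.28) = 0.4025.
  D >= 0, so the roots are real: z = (-b +/- sqrt(D)) / (2a) = (0.35 +/- 0.634429) / (-0.14).
    z_1 = (0.35 + 0.634429) / (-0.14) = -7.0316,   |z_1| = 7.0316.
    z_2 = (0.35 - 0.634429) / (-0.14) = 2.0316,   |z_2| = 2.0316.
Moduli of all roots: 4.0000, 7.0316, 2.0316.
All moduli strictly greater than 1? Yes.
Verdict: Invertible.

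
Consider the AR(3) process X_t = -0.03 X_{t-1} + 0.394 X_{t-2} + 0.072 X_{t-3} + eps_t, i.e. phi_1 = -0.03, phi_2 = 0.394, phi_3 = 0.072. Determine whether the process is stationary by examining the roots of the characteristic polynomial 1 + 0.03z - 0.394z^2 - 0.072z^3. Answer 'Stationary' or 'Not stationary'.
\text{Stationary}

The AR(p) characteristic polynomial is P(z) = 1 + 0.03z - 0.394z^2 - 0.072z^3.
Stationarity requires all roots to lie outside the unit circle, i.e. |z| > 1 for every root.
Degree 3: look for a simple real root z0 first, then factor out (1 - z/z0) and solve the remaining quadratic.
Testing z0 = -5: P(-5) = 1 + (0.03)(-5) + (-0.394)(-5)^2 + (-0.072)(-5)^3
  = 1 + (-0.15) + (-9.85) + (9) = 0.  So z_0 = -5 is a root, |z_0| = 5.
Divide out the factor (1 + 0.2 z) = (1 - z/z0) (since 1/z0 = -0.2):
  P(z) = (1 + 0.2 z)(1 + (-0.17) z + (-0.36) z^2)
  [check: z-coef -0.17 - (-0.2) = 0.03; z^2-coef -0.36 - (-0.2)(-0.17) = -0.394; z^3-coef -(-0.2)(-0.36) = -0.072.]
Remaining roots from the quadratic factor 1 + (-0.17) z + (-0.36) z^2:
  Set 1 + (-0.17) z + (-0.36) z^2 = 0, i.e. a z^2 + b z + c = 0 with a = -0.36, b = -0.17, c = 1.
  Discriminant D = b^2 - 4ac = (-0.17)^2 - 4*(-0.36)*1 = 0.0289 - (-1.44) = 1.4689.
  D >= 0, so the roots are real: z = (-b +/- sqrt(D)) / (2a) = (0.17 +/- 1.211982) / (-0.72).
    z_1 = (0.17 + 1.211982) / (-0.72) = -1.9194,   |z_1| = 1.9194.
    z_2 = (0.17 - 1.211982) / (-0.72) = 1.4472,   |z_2| = 1.4472.
Moduli of all roots: 5.0000, 1.9194, 1.4472.
All moduli strictly greater than 1? Yes.
Verdict: Stationary.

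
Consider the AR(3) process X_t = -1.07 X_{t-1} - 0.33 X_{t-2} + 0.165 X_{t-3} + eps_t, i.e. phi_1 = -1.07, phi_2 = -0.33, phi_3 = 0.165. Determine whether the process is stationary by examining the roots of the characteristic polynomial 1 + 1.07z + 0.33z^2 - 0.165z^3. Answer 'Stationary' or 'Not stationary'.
\text{Stationary}

The AR(p) characteristic polynomial is P(z) = 1 + 1.07z + 0.33z^2 - 0.165z^3.
Stationarity requires all roots to lie outside the unit circle, i.e. |z| > 1 for every root.
Degree 3: look for a simple real root z0 first, then factor out (1 - z/z0) and solve the remaining quadratic.
Testing z0 = 4: P(4) = 1 + (1.07)(4) + (0.33)(4)^2 + (-0.165)(4)^3
  = 1 + (4.28) + (5.28) + (-10.56) = 0.  So z_0 = 4 is a root, |z_0| = 4.
Divide out the factor (1 - 0.25 z) = (1 - z/z0) (since 1/z0 = 0.25):
  P(z) = (1 - 0.25 z)(1 + (1.32) z + (0.66) z^2)
  [check: z-coef 1.32 - (0.25) = 1.07; z^2-coef 0.66 - (0.25)(1.32) = 0.33; z^3-coef -(0.25)(0.66) = -0.165.]
Remaining roots from the quadratic factor 1 + (1.32) z + (0.66) z^2:
  Set 1 + (1.32) z + (0.66) z^2 = 0, i.e. a z^2 + b z + c = 0 with a = 0.66, b = 1.32, c = 1.
  Discriminant D = b^2 - 4ac = (1.32)^2 - 4*(0.66)*1 = 1.7424 - (2.64) = -0.8976.
  D < 0, so the roots are the complex-conjugate pair z = (-b +/- i sqrt(-D)) / (2a) = -1 +/- 0.7177i.
  For a conjugate pair |z|^2 = z * conj(z) = (product of roots) = c/a = 1/(0.66) = 1.515152, so |z| = sqrt(1.515152) = 1.2309 for both roots.
Moduli of all roots: 4.0000, 1.2309, 1.2309.
All moduli strictly greater than 1? Yes.
Verdict: Stationary.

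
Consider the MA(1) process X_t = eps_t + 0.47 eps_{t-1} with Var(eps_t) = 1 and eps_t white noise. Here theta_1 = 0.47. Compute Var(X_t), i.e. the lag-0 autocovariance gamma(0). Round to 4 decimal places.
\gamma(0) = 1.2209

For an MA(q) process X_t = eps_t + sum_i theta_i eps_{t-i} with
Var(eps_t) = sigma^2, the variance is
  gamma(0) = sigma^2 * (1 + sum_i theta_i^2).
  sum_i theta_i^2 = (0.47)^2 = 0.2209.
  gamma(0) = 1 * (1 + 0.2209) = 1 * 1.2209 = 1.2209.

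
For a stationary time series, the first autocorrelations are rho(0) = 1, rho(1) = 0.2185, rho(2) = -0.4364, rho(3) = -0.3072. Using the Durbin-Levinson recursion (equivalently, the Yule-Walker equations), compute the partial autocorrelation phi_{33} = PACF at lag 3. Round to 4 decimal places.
\phi_{33} = -0.0740

The PACF at lag k is phi_{kk}, the last component of the solution
to the Yule-Walker system G_k phi = r_k where
  (G_k)_{ij} = rho(|i - j|), (r_k)_i = rho(i), i,j = 1..k.
Equivalently, Durbin-Levinson gives phi_{kk} iteratively:
  phi_{11} = rho(1)
  phi_{kk} = [rho(k) - sum_{j=1..k-1} phi_{k-1,j} rho(k-j)]
            / [1 - sum_{j=1..k-1} phi_{k-1,j} rho(j)],
  phi_{k,j} = phi_{k-1,j} - phi_{kk} phi_{k-1,k-j},  j = 1..k-1.
Step k = 1:
  phi_11 = rho(1) = 0.2185.
Step k = 2:
  phi_22 = [rho(2) - phi_11 rho(1)] / [1 - phi_11 rho(1)] = [-0.4364 - (0.2185)(0.2185)] / [1 - (0.2185)(0.2185)]
         = -0.48414225 / 0.95225775 = -0.508415.
  Update: phi_21 = phi_11 - phi_22 phi_11 = 0.2185 - (-0.508415)(0.2185) = 0.329589.
Step k = 3:
  phi_33 = [rho(3) - phi_21 rho(2) - phi_22 rho(1)] / [1 - phi_21 rho(1) - phi_22 rho(2)]
    numerator   = -0.3072 - (0.329589)(-0.4364) - (-0.508415)(0.2185) = -0.05227878
    denominator = 1 - (0.329589)(0.2185) - (-0.508415)(-0.4364) = 0.7061125
  phi_33 = -0.05227878 / 0.7061125 = -0.074.
Therefore phi_{33} = -0.0740.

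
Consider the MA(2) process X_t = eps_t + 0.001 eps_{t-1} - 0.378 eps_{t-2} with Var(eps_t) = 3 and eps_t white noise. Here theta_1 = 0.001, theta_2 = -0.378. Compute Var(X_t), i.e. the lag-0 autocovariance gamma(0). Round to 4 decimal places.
\gamma(0) = 3.4287

For an MA(q) process X_t = eps_t + sum_i theta_i eps_{t-i} with
Var(eps_t) = sigma^2, the variance is
  gamma(0) = sigma^2 * (1 + sum_i theta_i^2).
  sum_i theta_i^2 = (0.001)^2 + (-0.378)^2 = 0.000001 + 0.142884 = 0.142885.
  gamma(0) = 3 * (1 + 0.142885) = 3 * 1.142885 = 3.428655, which rounds to 3.4287.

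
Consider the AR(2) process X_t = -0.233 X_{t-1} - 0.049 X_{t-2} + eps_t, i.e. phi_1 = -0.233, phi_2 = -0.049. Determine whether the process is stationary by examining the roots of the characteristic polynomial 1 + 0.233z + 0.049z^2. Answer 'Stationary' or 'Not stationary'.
\text{Stationary}

The AR(p) characteristic polynomial is P(z) = 1 + 0.233z + 0.049z^2.
Stationarity requires all roots to lie outside the unit circle, i.e. |z| > 1 for every root.
Set 1 + (0.233) z + (0.049) z^2 = 0, i.e. a z^2 + b z + c = 0 with a = 0.049, b = 0.233, c = 1.
Discriminant D = b^2 - 4ac = (0.233)^2 - 4*(0.049)*1 = 0.054289 - (0.196) = -0.141711.
D < 0, so the roots are the complex-conjugate pair z = (-b +/- i sqrt(-D)) / (2a) = -2.3776 +/- 3.8413i.
For a conjugate pair |z|^2 = z * conj(z) = (product of roots) = c/a = 1/(0.049) = 20.408163, so |z| = sqrt(20.408163) = 4.5175 for both roots.
Moduli of all roots: 4.5175, 4.5175.
All moduli strictly greater than 1? Yes.
Verdict: Stationary.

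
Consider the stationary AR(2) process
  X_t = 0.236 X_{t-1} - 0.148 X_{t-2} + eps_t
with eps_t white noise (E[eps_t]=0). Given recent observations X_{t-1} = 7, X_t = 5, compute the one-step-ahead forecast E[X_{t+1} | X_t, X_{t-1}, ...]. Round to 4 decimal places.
E[X_{t+1} \mid \mathcal F_t] = 0.1440

For an AR(p) model X_t = c + sum_i phi_i X_{t-i} + eps_t, the
one-step-ahead conditional mean is
  E[X_{t+1} | X_t, ...] = c + sum_i phi_i X_{t+1-i}.
Substitute known values:
  E[X_{t+1} | ...] = (0.236) * (5) + (-0.148) * (7)
                   = 0.1440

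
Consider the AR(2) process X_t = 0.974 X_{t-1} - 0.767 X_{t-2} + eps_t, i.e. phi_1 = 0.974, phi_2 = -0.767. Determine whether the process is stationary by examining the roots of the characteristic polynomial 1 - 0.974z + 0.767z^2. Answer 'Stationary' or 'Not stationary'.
\text{Stationary}

The AR(p) characteristic polynomial is P(z) = 1 - 0.974z + 0.767z^2.
Stationarity requires all roots to lie outside the unit circle, i.e. |z| > 1 for every root.
Set 1 + (-0.974) z + (0.767) z^2 = 0, i.e. a z^2 + b z + c = 0 with a = 0.767, b = -0.974, c = 1.
Discriminant D = b^2 - 4ac = (-0.974)^2 - 4*(0.767)*1 = 0.948676 - (3.068) = -2.119324.
D < 0, so the roots are the complex-conjugate pair z = (-b +/- i sqrt(-D)) / (2a) = 0.6349 +/- 0.949i.
For a conjugate pair |z|^2 = z * conj(z) = (product of roots) = c/a = 1/(0.767) = 1.303781, so |z| = sqrt(1.303781) = 1.1418 for both roots.
Moduli of all roots: 1.1418, 1.1418.
All moduli strictly greater than 1? Yes.
Verdict: Stationary.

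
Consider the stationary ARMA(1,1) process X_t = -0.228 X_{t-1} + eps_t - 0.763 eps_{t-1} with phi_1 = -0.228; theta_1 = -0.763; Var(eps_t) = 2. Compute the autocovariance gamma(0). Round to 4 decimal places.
\gamma(0) = 4.0719

Multiply the model equation by X_{t-k} and take expectations. With theta_0 = psi_0 = 1 and psi_j the MA(infinity) weights, this gives
  gamma(k) - sum_i phi_i gamma(k-i) = c_k,
  c_k = sigma^2 * sum_{j=k..q} theta_j psi_{j-k}   (c_k = 0 for k > q),
using gamma(-m) = gamma(m).
psi-weights needed (psi_j = theta_j + sum_i phi_i psi_{j-i}):
  psi_1 = theta_1 + phi_1 = -0.763 + (-0.228) = -0.991
Right-hand sides:
  c_0 = sigma^2 (1 + theta_1 psi_1) = 2 * (1 + (-0.763)(-0.991)) = 2 * 1.756133 = 3.512266
  c_1 = sigma^2 theta_1 = 2 * (-0.763) = -1.526
  c_2 = 0
Equations for k = 0 and k = 1 (AR order 1):
  gamma(0) = phi_1 gamma(1) + c_0
  gamma(1) = phi_1 gamma(0) + c_1
Substituting the second into the first: gamma(0) (1 - phi_1^2) = c_0 + phi_1 c_1, so
  gamma(0) = (c_0 + phi_1 c_1) / (1 - phi_1^2) = (3.512266 + (-0.228)(-1.526)) / (1 - (-0.228)^2) = 3.860194 / 0.948016 = 4.071866.
Therefore gamma(0) = 4.0719 (to 4 decimal places).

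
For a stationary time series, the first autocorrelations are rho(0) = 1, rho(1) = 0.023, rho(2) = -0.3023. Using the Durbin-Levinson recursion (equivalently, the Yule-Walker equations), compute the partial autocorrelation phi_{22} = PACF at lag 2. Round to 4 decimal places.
\phi_{22} = -0.3030

The PACF at lag k is phi_{kk}, the last component of the solution
to the Yule-Walker system G_k phi = r_k where
  (G_k)_{ij} = rho(|i - j|), (r_k)_i = rho(i), i,j = 1..k.
Equivalently, Durbin-Levinson gives phi_{kk} iteratively:
  phi_{11} = rho(1)
  phi_{kk} = [rho(k) - sum_{j=1..k-1} phi_{k-1,j} rho(k-j)]
            / [1 - sum_{j=1..k-1} phi_{k-1,j} rho(j)],
  phi_{k,j} = phi_{k-1,j} - phi_{kk} phi_{k-1,k-j},  j = 1..k-1.
Step k = 1:
  phi_11 = rho(1) = 0.023.
Step k = 2:
  phi_22 = [rho(2) - phi_11 rho(1)] / [1 - phi_11 rho(1)] = [-0.3023 - (0.023)(0.023)] / [1 - (0.023)(0.023)]
         = -0.302829 / 0.999471 = -0.303.
Therefore phi_{22} = -0.3030.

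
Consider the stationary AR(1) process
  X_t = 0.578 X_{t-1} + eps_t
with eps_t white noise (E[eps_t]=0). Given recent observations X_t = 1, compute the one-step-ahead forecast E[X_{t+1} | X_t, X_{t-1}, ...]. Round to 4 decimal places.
E[X_{t+1} \mid \mathcal F_t] = 0.5780

For an AR(p) model X_t = c + sum_i phi_i X_{t-i} + eps_t, the
one-step-ahead conditional mean is
  E[X_{t+1} | X_t, ...] = c + sum_i phi_i X_{t+1-i}.
Substitute known values:
  E[X_{t+1} | ...] = (0.578) * (1)
                   = 0.5780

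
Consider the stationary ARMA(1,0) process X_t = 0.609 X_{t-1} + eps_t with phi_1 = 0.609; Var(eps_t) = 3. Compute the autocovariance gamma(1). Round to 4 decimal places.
\gamma(1) = 2.9041

Multiply the model equation by X_{t-k} and take expectations. With theta_0 = psi_0 = 1 and psi_j the MA(infinity) weights, this gives
  gamma(k) - sum_i phi_i gamma(k-i) = c_k,
  c_k = sigma^2 * sum_{j=k..q} theta_j psi_{j-k}   (c_k = 0 for k > q),
using gamma(-m) = gamma(m).
Pure AR (q = 0): c_0 = sigma^2 = 3, c_k = 0 for k >= 1.
Equations for k = 0 and k = 1 (AR order 1):
  gamma(0) = phi_1 gamma(1) + c_0
  gamma(1) = phi_1 gamma(0) + c_1
Substituting the second into the first: gamma(0) (1 - phi_1^2) = c_0 + phi_1 c_1, so
  gamma(0) = c_0 / (1 - phi_1^2) = 3 / (1 - (0.609)^2) = 3 / 0.629119 = 4.768573.
  gamma(1) = phi_1 gamma(0) = (0.609)(4.768573) = 2.904061.
Therefore gamma(1) = 2.9041 (to 4 decimal places).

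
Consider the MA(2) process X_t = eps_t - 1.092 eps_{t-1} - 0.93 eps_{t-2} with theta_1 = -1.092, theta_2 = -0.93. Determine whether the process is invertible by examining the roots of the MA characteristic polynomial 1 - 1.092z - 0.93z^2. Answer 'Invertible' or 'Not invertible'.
\text{Not invertible}

The MA(q) characteristic polynomial is P(z) = 1 - 1.092z - 0.93z^2.
Invertibility requires all roots to lie outside the unit circle, i.e. |z| > 1 for every root.
Set 1 + (-1.092) z + (-0.93) z^2 = 0, i.e. a z^2 + b z + c = 0 with a = -0.93, b = -1.092, c = 1.
Discriminant D = b^2 - 4ac = (-1.092)^2 - 4*(-0.93)*1 = 1.192464 - (-3.72) = 4.912464.
D >= 0, so the roots are real: z = (-b +/- sqrt(D)) / (2a) = (1.092 +/- 2.216408) / (-1.86).
  z_1 = (1.092 + 2.216408) / (-1.86) = -1.7787,   |z_1| = 1.7787.
  z_2 = (1.092 - 2.216408) / (-1.86) = 0.6045,   |z_2| = 0.6045.
Moduli of all roots: 1.7787, 0.6045.
All moduli strictly greater than 1? No.
Verdict: Not invertible.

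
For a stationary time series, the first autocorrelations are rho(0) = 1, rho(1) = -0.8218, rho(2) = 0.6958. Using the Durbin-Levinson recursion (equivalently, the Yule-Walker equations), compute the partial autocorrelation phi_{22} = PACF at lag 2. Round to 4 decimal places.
\phi_{22} = 0.0630

The PACF at lag k is phi_{kk}, the last component of the solution
to the Yule-Walker system G_k phi = r_k where
  (G_k)_{ij} = rho(|i - j|), (r_k)_i = rho(i), i,j = 1..k.
Equivalently, Durbin-Levinson gives phi_{kk} iteratively:
  phi_{11} = rho(1)
  phi_{kk} = [rho(k) - sum_{j=1..k-1} phi_{k-1,j} rho(k-j)]
            / [1 - sum_{j=1..k-1} phi_{k-1,j} rho(j)],
  phi_{k,j} = phi_{k-1,j} - phi_{kk} phi_{k-1,k-j},  j = 1..k-1.
Step k = 1:
  phi_11 = rho(1) = -0.8218.
Step k = 2:
  phi_22 = [rho(2) - phi_11 rho(1)] / [1 - phi_11 rho(1)] = [0.6958 - (-0.8218)(-0.8218)] / [1 - (-0.8218)(-0.8218)]
         = 0.02044476 / 0.32464476 = 0.063.
Therefore phi_{22} = 0.0630.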